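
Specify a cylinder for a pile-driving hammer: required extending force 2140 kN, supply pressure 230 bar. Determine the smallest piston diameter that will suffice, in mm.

Extension force acts on the full piston face: F = P × (π/4)D².
D = √(4F / (πP)) = √(4 × 2140 kN / (π × 230 bar))

D ≈ 344 mm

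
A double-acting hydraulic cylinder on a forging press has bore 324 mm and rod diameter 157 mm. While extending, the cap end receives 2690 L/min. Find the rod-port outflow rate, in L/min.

Q_out ≈ 2060 L/min

Cap-side area A_cap = π/4 × (324 mm)² = 82450 mm^2
Rod-side annular area A_ann = π/4 × (324² − 157²) = 63090 mm^2
Piston speed v = Q_in/A_cap; rod-end outflow Q_out = v × A_ann = Q_in × A_ann/A_cap.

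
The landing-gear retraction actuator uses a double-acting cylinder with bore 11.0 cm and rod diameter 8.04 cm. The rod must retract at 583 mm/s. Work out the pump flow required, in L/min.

Rod-side annular area A_ann = π/4 × (11.0² − 8.04²) = 44.26 cm^2
Q = A × v

Q ≈ 155 L/min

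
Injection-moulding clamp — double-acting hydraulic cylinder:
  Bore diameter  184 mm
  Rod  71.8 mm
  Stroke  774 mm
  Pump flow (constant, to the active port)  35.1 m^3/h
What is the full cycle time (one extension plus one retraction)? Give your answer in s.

t ≈ 3.90 s

Cap-side area A_cap = π/4 × (184 mm)² = 26590 mm^2
Rod-side annular area A_ann = π/4 × (184² − 71.8²) = 22540 mm^2
t_ext = A_cap·L/Q = 2.111 s
t_ret = A_ann·L/Q = 1.789 s
t_cycle = t_ext + t_ret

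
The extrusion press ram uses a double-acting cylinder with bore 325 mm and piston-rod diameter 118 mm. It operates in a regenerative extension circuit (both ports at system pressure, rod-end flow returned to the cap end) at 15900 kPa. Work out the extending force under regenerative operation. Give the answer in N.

F ≈ 1.74e5 N

With equal pressure on both faces, forces on the annular region cancel; the net push is pressure × rod cross-section.
Rod cross-section A_rod = π/4 × (118 mm)² = 10940 mm^2
F = P × A_rod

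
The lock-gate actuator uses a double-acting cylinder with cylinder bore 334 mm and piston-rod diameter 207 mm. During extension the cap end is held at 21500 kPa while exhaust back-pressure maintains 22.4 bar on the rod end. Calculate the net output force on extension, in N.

F ≈ 1.76e6 N

Cap-side area A_cap = π/4 × (334 mm)² = 87620 mm^2
Rod-side annular area A_ann = π/4 × (334² − 207²) = 53960 mm^2
Net thrust = P_cap·A_cap − P_rod·A_ann = 1.884e6 N − 1.209e5 N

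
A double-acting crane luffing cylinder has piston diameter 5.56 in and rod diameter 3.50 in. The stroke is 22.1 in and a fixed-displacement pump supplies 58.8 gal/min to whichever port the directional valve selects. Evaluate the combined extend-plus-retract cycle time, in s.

Cap-side area A_cap = π/4 × (5.56 in)² = 24.28 in^2
Rod-side annular area A_ann = π/4 × (5.56² − 3.50²) = 14.66 in^2
t_ext = A_cap·L/Q = 2.370 s
t_ret = A_ann·L/Q = 1.431 s
t_cycle = t_ext + t_ret

t ≈ 3.80 s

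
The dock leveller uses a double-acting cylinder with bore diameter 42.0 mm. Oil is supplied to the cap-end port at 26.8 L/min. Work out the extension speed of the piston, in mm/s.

v ≈ 322 mm/s

Cap-side area A_cap = π/4 × (42.0 mm)² = 1385 mm^2
v = Q / A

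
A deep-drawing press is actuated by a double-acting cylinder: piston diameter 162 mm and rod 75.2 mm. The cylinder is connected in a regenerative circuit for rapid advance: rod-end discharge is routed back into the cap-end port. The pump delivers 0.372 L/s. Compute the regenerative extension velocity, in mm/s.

In regeneration the rod-end outflow joins the pump flow into the cap end, so the net volume the pump must supply per unit advance equals the rod cross-section area.
Rod cross-section A_rod = π/4 × (75.2 mm)² = 4441 mm^2
v = Q_pump / A_rod

v ≈ 83.8 mm/s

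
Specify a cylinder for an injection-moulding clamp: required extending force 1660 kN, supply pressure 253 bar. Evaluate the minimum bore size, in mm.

D ≈ 289 mm

Extension force acts on the full piston face: F = P × (π/4)D².
D = √(4F / (πP)) = √(4 × 1660 kN / (π × 253 bar))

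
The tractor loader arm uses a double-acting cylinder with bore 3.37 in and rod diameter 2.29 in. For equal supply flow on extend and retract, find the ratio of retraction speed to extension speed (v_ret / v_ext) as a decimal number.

Cap-side area A_cap = π/4 × (3.37 in)² = 8.920 in^2
Rod-side annular area A_ann = π/4 × (3.37² − 2.29²) = 4.801 in^2
For equal Q, v ∝ 1/A, so v_ret/v_ext = A_cap/A_ann.

v_ret/v_ext ≈ 1.86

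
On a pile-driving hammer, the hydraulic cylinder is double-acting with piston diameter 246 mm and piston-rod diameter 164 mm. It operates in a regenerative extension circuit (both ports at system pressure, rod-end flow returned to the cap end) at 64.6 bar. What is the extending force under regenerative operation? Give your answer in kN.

F ≈ 136 kN

With equal pressure on both faces, forces on the annular region cancel; the net push is pressure × rod cross-section.
Rod cross-section A_rod = π/4 × (164 mm)² = 21120 mm^2
F = P × A_rod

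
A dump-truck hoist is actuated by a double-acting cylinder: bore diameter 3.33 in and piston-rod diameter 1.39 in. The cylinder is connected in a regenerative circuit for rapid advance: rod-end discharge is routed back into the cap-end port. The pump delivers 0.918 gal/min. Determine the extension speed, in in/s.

In regeneration the rod-end outflow joins the pump flow into the cap end, so the net volume the pump must supply per unit advance equals the rod cross-section area.
Rod cross-section A_rod = π/4 × (1.39 in)² = 1.517 in^2
v = Q_pump / A_rod

v ≈ 2.33 in/s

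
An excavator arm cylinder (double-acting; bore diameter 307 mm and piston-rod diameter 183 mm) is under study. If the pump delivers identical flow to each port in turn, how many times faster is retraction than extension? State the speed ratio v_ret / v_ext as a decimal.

Cap-side area A_cap = π/4 × (307 mm)² = 74020 mm^2
Rod-side annular area A_ann = π/4 × (307² − 183²) = 47720 mm^2
For equal Q, v ∝ 1/A, so v_ret/v_ext = A_cap/A_ann.

v_ret/v_ext ≈ 1.55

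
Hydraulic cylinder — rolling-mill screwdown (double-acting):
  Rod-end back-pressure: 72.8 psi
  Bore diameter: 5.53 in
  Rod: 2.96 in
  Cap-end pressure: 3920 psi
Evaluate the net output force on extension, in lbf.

F ≈ 92900 lbf

Cap-side area A_cap = π/4 × (5.53 in)² = 24.02 in^2
Rod-side annular area A_ann = π/4 × (5.53² − 2.96²) = 17.14 in^2
Net thrust = P_cap·A_cap − P_rod·A_ann = 94150 lbf − 1248 lbf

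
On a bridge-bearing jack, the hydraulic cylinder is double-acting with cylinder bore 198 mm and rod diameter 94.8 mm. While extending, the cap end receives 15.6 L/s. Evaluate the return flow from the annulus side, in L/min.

Cap-side area A_cap = π/4 × (198 mm)² = 30790 mm^2
Rod-side annular area A_ann = π/4 × (198² − 94.8²) = 23730 mm^2
Piston speed v = Q_in/A_cap; rod-end outflow Q_out = v × A_ann = Q_in × A_ann/A_cap.

Q_out ≈ 721 L/min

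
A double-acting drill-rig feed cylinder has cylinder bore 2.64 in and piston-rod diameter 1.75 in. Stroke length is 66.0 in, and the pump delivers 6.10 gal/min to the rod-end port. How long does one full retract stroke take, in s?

t ≈ 8.62 s

Rod-side annular area A_ann = π/4 × (2.64² − 1.75²) = 3.069 in^2
Swept volume V = A × L; t = V / Q = A·L / Q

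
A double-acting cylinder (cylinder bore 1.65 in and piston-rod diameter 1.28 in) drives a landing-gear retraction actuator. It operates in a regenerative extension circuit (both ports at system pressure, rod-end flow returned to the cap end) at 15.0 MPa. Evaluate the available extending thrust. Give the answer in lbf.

F ≈ 2800 lbf

With equal pressure on both faces, forces on the annular region cancel; the net push is pressure × rod cross-section.
Rod cross-section A_rod = π/4 × (1.28 in)² = 1.287 in^2
F = P × A_rod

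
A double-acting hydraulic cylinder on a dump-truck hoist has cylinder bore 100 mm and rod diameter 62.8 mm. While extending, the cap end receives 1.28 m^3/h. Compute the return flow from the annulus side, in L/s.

Cap-side area A_cap = π/4 × (100 mm)² = 7854 mm^2
Rod-side annular area A_ann = π/4 × (100² − 62.8²) = 4756 mm^2
Piston speed v = Q_in/A_cap; rod-end outflow Q_out = v × A_ann = Q_in × A_ann/A_cap.

Q_out ≈ 0.215 L/s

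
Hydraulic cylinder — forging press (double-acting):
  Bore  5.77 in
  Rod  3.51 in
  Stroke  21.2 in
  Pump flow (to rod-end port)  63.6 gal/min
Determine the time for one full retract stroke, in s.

t ≈ 1.43 s

Rod-side annular area A_ann = π/4 × (5.77² − 3.51²) = 16.47 in^2
Swept volume V = A × L; t = V / Q = A·L / Q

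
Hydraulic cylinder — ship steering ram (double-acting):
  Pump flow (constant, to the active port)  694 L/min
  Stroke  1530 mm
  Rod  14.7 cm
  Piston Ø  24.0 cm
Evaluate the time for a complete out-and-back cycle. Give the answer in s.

t ≈ 9.72 s

Cap-side area A_cap = π/4 × (24.0 cm)² = 452.4 cm^2
Rod-side annular area A_ann = π/4 × (24.0² − 14.7²) = 282.7 cm^2
t_ext = A_cap·L/Q = 5.984 s
t_ret = A_ann·L/Q = 3.739 s
t_cycle = t_ext + t_ret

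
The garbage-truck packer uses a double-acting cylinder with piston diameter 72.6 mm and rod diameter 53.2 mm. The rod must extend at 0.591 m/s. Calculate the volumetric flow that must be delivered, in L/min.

Q ≈ 147 L/min

Cap-side area A_cap = π/4 × (72.6 mm)² = 4140 mm^2
Q = A × v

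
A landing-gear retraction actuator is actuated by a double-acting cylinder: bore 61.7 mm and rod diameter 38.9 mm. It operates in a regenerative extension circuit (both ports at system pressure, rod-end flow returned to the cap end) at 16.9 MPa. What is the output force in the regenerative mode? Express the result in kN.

F ≈ 20.1 kN

With equal pressure on both faces, forces on the annular region cancel; the net push is pressure × rod cross-section.
Rod cross-section A_rod = π/4 × (38.9 mm)² = 1188 mm^2
F = P × A_rod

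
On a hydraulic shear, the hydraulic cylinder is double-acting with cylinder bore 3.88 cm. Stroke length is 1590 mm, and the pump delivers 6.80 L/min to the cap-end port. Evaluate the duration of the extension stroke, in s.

t ≈ 16.6 s

Cap-side area A_cap = π/4 × (3.88 cm)² = 11.82 cm^2
Swept volume V = A × L; t = V / Q = A·L / Q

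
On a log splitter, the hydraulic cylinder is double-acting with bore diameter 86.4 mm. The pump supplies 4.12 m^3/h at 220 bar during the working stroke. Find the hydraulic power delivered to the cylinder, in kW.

W ≈ 25.2 kW

Hydraulic power = P × Q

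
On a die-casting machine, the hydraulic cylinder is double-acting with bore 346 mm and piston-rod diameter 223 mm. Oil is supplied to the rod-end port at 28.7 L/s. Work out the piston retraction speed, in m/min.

Rod-side annular area A_ann = π/4 × (346² − 223²) = 54970 mm^2
Flow into the rod-end port fills the annular volume.
v = Q / A

v ≈ 31.3 m/min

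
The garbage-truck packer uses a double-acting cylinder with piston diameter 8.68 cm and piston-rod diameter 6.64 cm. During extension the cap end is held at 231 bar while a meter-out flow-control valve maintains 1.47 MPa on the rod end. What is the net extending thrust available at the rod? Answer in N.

Cap-side area A_cap = π/4 × (8.68 cm)² = 59.17 cm^2
Rod-side annular area A_ann = π/4 × (8.68² − 6.64²) = 24.55 cm^2
Net thrust = P_cap·A_cap − P_rod·A_ann = 1.367e5 N − 3608 N

F ≈ 1.33e5 N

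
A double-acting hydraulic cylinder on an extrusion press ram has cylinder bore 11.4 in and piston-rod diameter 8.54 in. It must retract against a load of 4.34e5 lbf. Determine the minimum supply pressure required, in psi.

Rod-side annular area A_ann = π/4 × (11.4² − 8.54²) = 44.79 in^2
Retraction: pressure acts on the annular area.
P = F / A = 4.34e5 lbf / A

P ≈ 9690 psi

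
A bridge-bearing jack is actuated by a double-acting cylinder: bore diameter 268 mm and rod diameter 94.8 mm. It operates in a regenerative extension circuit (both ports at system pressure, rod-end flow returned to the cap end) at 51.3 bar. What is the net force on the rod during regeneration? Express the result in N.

F ≈ 36200 N

With equal pressure on both faces, forces on the annular region cancel; the net push is pressure × rod cross-section.
Rod cross-section A_rod = π/4 × (94.8 mm)² = 7058 mm^2
F = P × A_rod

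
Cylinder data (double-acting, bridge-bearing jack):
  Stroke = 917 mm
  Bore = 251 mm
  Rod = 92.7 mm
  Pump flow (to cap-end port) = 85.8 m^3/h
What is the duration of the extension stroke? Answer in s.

Cap-side area A_cap = π/4 × (251 mm)² = 49480 mm^2
Swept volume V = A × L; t = V / Q = A·L / Q

t ≈ 1.90 s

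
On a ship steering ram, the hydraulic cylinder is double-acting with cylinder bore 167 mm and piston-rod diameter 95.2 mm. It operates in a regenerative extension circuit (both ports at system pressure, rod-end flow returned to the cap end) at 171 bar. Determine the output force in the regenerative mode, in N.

F ≈ 1.22e5 N

With equal pressure on both faces, forces on the annular region cancel; the net push is pressure × rod cross-section.
Rod cross-section A_rod = π/4 × (95.2 mm)² = 7118 mm^2
F = P × A_rod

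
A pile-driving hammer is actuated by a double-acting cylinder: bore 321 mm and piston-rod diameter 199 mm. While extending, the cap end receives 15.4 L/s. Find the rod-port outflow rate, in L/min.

Q_out ≈ 569 L/min

Cap-side area A_cap = π/4 × (321 mm)² = 80930 mm^2
Rod-side annular area A_ann = π/4 × (321² − 199²) = 49830 mm^2
Piston speed v = Q_in/A_cap; rod-end outflow Q_out = v × A_ann = Q_in × A_ann/A_cap.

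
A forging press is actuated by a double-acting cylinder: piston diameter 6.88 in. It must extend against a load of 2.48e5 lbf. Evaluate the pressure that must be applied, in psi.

P ≈ 6670 psi

Cap-side area A_cap = π/4 × (6.88 in)² = 37.18 in^2
P = F / A = 2.48e5 lbf / A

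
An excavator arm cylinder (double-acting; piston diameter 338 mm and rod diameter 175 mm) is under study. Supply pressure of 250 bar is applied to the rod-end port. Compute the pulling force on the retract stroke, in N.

F ≈ 1.64e6 N

Rod-side annular area A_ann = π/4 × (338² − 175²) = 65670 mm^2
On retraction the pressure acts on the annular area (bore minus rod).
F = P × A_ann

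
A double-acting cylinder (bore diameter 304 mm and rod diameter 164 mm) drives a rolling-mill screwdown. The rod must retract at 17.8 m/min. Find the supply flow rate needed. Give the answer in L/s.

Q ≈ 15.3 L/s

Rod-side annular area A_ann = π/4 × (304² − 164²) = 51460 mm^2
Q = A × v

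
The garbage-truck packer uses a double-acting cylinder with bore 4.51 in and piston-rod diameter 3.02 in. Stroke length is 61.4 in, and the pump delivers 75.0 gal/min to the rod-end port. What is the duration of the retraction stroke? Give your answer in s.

t ≈ 1.87 s

Rod-side annular area A_ann = π/4 × (4.51² − 3.02²) = 8.812 in^2
Swept volume V = A × L; t = V / Q = A·L / Q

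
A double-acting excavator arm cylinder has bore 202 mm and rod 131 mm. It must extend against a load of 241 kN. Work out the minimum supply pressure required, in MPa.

P ≈ 7.52 MPa

Cap-side area A_cap = π/4 × (202 mm)² = 32050 mm^2
P = F / A = 241 kN / A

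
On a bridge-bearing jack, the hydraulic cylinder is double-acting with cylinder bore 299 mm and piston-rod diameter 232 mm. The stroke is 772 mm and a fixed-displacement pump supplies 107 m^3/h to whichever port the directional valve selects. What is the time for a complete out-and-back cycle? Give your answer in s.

Cap-side area A_cap = π/4 × (299 mm)² = 70220 mm^2
Rod-side annular area A_ann = π/4 × (299² − 232²) = 27940 mm^2
t_ext = A_cap·L/Q = 1.824 s
t_ret = A_ann·L/Q = 0.7258 s
t_cycle = t_ext + t_ret

t ≈ 2.55 s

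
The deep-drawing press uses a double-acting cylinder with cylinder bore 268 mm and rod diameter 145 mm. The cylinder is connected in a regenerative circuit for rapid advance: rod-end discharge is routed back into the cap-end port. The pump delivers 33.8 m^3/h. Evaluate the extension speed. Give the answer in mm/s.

In regeneration the rod-end outflow joins the pump flow into the cap end, so the net volume the pump must supply per unit advance equals the rod cross-section area.
Rod cross-section A_rod = π/4 × (145 mm)² = 16510 mm^2
v = Q_pump / A_rod

v ≈ 569 mm/s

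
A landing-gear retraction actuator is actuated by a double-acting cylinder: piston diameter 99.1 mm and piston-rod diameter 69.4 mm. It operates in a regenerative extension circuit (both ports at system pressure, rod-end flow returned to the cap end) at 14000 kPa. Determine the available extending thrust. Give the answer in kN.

With equal pressure on both faces, forces on the annular region cancel; the net push is pressure × rod cross-section.
Rod cross-section A_rod = π/4 × (69.4 mm)² = 3783 mm^2
F = P × A_rod

F ≈ 53.0 kN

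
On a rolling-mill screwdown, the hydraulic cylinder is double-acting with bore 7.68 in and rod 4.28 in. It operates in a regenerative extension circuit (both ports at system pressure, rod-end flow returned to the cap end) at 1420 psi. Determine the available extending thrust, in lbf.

F ≈ 20400 lbf

With equal pressure on both faces, forces on the annular region cancel; the net push is pressure × rod cross-section.
Rod cross-section A_rod = π/4 × (4.28 in)² = 14.39 in^2
F = P × A_rod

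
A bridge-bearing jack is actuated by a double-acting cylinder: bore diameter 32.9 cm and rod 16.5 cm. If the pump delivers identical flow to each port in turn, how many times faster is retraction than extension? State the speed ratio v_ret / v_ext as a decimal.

Cap-side area A_cap = π/4 × (32.9 cm)² = 850.1 cm^2
Rod-side annular area A_ann = π/4 × (32.9² − 16.5²) = 636.3 cm^2
For equal Q, v ∝ 1/A, so v_ret/v_ext = A_cap/A_ann.

v_ret/v_ext ≈ 1.34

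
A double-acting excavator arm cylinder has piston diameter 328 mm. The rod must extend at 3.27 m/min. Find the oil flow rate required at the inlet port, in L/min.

Cap-side area A_cap = π/4 × (328 mm)² = 84500 mm^2
Q = A × v

Q ≈ 276 L/min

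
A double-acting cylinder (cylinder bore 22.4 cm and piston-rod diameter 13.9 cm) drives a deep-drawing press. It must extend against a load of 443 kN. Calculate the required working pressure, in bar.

Cap-side area A_cap = π/4 × (22.4 cm)² = 394.1 cm^2
P = F / A = 443 kN / A

P ≈ 112 bar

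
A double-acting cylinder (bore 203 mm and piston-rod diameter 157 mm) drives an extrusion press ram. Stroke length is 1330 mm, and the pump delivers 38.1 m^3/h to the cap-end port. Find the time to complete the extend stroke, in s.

Cap-side area A_cap = π/4 × (203 mm)² = 32370 mm^2
Swept volume V = A × L; t = V / Q = A·L / Q

t ≈ 4.07 s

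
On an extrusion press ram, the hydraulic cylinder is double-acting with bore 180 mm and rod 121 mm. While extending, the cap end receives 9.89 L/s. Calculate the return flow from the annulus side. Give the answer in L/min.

Q_out ≈ 325 L/min

Cap-side area A_cap = π/4 × (180 mm)² = 25450 mm^2
Rod-side annular area A_ann = π/4 × (180² − 121²) = 13950 mm^2
Piston speed v = Q_in/A_cap; rod-end outflow Q_out = v × A_ann = Q_in × A_ann/A_cap.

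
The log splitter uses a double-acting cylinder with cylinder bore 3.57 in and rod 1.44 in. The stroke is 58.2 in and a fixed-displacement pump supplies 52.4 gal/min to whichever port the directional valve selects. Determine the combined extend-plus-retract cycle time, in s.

Cap-side area A_cap = π/4 × (3.57 in)² = 10.01 in^2
Rod-side annular area A_ann = π/4 × (3.57² − 1.44²) = 8.381 in^2
t_ext = A_cap·L/Q = 2.888 s
t_ret = A_ann·L/Q = 2.418 s
t_cycle = t_ext + t_ret

t ≈ 5.31 s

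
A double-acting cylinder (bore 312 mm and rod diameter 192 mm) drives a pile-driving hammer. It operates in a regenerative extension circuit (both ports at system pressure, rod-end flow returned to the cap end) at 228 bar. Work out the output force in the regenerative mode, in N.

F ≈ 6.60e5 N

With equal pressure on both faces, forces on the annular region cancel; the net push is pressure × rod cross-section.
Rod cross-section A_rod = π/4 × (192 mm)² = 28950 mm^2
F = P × A_rod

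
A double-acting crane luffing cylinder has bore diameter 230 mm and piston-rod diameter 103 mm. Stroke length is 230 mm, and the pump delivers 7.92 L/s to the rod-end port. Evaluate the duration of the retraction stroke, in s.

t ≈ 0.965 s

Rod-side annular area A_ann = π/4 × (230² − 103²) = 33220 mm^2
Swept volume V = A × L; t = V / Q = A·L / Q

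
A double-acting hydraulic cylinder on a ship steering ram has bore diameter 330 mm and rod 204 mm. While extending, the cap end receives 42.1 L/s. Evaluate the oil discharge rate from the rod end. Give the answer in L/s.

Q_out ≈ 26.0 L/s

Cap-side area A_cap = π/4 × (330 mm)² = 85530 mm^2
Rod-side annular area A_ann = π/4 × (330² − 204²) = 52840 mm^2
Piston speed v = Q_in/A_cap; rod-end outflow Q_out = v × A_ann = Q_in × A_ann/A_cap.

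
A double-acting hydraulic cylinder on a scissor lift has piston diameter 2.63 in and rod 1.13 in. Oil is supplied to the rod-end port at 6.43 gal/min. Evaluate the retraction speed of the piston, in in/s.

v ≈ 5.59 in/s

Rod-side annular area A_ann = π/4 × (2.63² − 1.13²) = 4.430 in^2
Flow into the rod-end port fills the annular volume.
v = Q / A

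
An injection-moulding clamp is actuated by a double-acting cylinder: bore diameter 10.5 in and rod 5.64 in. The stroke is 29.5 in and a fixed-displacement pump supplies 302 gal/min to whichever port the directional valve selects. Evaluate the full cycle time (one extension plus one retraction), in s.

t ≈ 3.76 s

Cap-side area A_cap = π/4 × (10.5 in)² = 86.59 in^2
Rod-side annular area A_ann = π/4 × (10.5² − 5.64²) = 61.61 in^2
t_ext = A_cap·L/Q = 2.197 s
t_ret = A_ann·L/Q = 1.563 s
t_cycle = t_ext + t_ret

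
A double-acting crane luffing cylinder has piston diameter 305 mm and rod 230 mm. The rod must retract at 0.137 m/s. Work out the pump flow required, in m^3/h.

Rod-side annular area A_ann = π/4 × (305² − 230²) = 31510 mm^2
Q = A × v

Q ≈ 15.5 m^3/h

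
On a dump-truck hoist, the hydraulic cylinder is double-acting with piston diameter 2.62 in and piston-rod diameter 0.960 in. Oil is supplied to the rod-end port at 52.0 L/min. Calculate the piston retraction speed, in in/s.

v ≈ 11.3 in/s

Rod-side annular area A_ann = π/4 × (2.62² − 0.960²) = 4.667 in^2
Flow into the rod-end port fills the annular volume.
v = Q / A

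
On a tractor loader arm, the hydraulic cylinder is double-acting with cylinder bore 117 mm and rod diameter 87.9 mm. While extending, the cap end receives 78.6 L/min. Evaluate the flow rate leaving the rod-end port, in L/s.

Cap-side area A_cap = π/4 × (117 mm)² = 10750 mm^2
Rod-side annular area A_ann = π/4 × (117² − 87.9²) = 4683 mm^2
Piston speed v = Q_in/A_cap; rod-end outflow Q_out = v × A_ann = Q_in × A_ann/A_cap.

Q_out ≈ 0.571 L/s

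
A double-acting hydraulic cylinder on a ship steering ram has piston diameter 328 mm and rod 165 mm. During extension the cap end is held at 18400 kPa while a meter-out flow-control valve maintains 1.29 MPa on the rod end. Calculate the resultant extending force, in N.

Cap-side area A_cap = π/4 × (328 mm)² = 84500 mm^2
Rod-side annular area A_ann = π/4 × (328² − 165²) = 63110 mm^2
Net thrust = P_cap·A_cap − P_rod·A_ann = 1.555e6 N − 81420 N

F ≈ 1.47e6 N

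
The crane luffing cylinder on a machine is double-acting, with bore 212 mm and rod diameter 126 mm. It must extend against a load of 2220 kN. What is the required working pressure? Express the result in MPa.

P ≈ 62.9 MPa

Cap-side area A_cap = π/4 × (212 mm)² = 35300 mm^2
P = F / A = 2220 kN / A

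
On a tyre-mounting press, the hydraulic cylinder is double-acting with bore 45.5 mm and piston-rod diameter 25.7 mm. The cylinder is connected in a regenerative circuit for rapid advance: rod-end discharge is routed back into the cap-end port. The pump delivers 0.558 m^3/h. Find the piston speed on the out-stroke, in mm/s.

v ≈ 299 mm/s

In regeneration the rod-end outflow joins the pump flow into the cap end, so the net volume the pump must supply per unit advance equals the rod cross-section area.
Rod cross-section A_rod = π/4 × (25.7 mm)² = 518.7 mm^2
v = Q_pump / A_rod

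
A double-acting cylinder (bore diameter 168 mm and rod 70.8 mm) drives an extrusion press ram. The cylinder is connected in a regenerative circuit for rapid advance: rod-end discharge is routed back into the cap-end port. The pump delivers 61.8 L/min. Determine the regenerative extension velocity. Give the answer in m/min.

In regeneration the rod-end outflow joins the pump flow into the cap end, so the net volume the pump must supply per unit advance equals the rod cross-section area.
Rod cross-section A_rod = π/4 × (70.8 mm)² = 3937 mm^2
v = Q_pump / A_rod

v ≈ 15.7 m/min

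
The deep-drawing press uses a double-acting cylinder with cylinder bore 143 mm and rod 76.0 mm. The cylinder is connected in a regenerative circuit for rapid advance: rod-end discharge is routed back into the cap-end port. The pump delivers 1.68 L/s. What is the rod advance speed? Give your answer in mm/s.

v ≈ 370 mm/s

In regeneration the rod-end outflow joins the pump flow into the cap end, so the net volume the pump must supply per unit advance equals the rod cross-section area.
Rod cross-section A_rod = π/4 × (76.0 mm)² = 4536 mm^2
v = Q_pump / A_rod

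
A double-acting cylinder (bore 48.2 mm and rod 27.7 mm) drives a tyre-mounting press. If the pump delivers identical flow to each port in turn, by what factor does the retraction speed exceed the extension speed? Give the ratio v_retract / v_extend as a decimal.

Cap-side area A_cap = π/4 × (48.2 mm)² = 1825 mm^2
Rod-side annular area A_ann = π/4 × (48.2² − 27.7²) = 1222 mm^2
For equal Q, v ∝ 1/A, so v_ret/v_ext = A_cap/A_ann.

v_ret/v_ext ≈ 1.49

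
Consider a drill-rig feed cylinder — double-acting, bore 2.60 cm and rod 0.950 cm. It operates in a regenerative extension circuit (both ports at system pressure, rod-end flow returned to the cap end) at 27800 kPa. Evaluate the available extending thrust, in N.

With equal pressure on both faces, forces on the annular region cancel; the net push is pressure × rod cross-section.
Rod cross-section A_rod = π/4 × (0.950 cm)² = 0.7088 cm^2
F = P × A_rod

F ≈ 1970 N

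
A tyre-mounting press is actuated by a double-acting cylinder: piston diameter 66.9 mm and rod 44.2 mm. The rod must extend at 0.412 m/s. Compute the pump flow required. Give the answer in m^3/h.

Q ≈ 5.21 m^3/h

Cap-side area A_cap = π/4 × (66.9 mm)² = 3515 mm^2
Q = A × v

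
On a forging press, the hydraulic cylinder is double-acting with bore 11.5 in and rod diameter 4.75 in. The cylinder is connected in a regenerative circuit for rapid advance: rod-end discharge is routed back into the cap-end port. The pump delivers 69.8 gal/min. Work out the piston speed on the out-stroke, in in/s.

In regeneration the rod-end outflow joins the pump flow into the cap end, so the net volume the pump must supply per unit advance equals the rod cross-section area.
Rod cross-section A_rod = π/4 × (4.75 in)² = 17.72 in^2
v = Q_pump / A_rod

v ≈ 15.2 in/s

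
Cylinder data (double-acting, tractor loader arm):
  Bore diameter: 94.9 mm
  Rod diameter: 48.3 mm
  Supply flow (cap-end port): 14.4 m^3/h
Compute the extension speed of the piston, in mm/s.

Cap-side area A_cap = π/4 × (94.9 mm)² = 7073 mm^2
v = Q / A

v ≈ 566 mm/s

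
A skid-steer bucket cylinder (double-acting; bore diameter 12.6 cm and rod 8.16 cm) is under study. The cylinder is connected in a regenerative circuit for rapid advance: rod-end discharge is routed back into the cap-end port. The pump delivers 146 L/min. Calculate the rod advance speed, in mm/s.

v ≈ 465 mm/s

In regeneration the rod-end outflow joins the pump flow into the cap end, so the net volume the pump must supply per unit advance equals the rod cross-section area.
Rod cross-section A_rod = π/4 × (8.16 cm)² = 52.30 cm^2
v = Q_pump / A_rod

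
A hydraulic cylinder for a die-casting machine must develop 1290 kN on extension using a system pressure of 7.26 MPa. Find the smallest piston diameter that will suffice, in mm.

Extension force acts on the full piston face: F = P × (π/4)D².
D = √(4F / (πP)) = √(4 × 1290 kN / (π × 7.26 MPa))

D ≈ 476 mm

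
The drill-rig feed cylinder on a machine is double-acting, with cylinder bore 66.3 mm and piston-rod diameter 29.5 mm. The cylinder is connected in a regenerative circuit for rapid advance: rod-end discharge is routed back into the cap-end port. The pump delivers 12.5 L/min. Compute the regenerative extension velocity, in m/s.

In regeneration the rod-end outflow joins the pump flow into the cap end, so the net volume the pump must supply per unit advance equals the rod cross-section area.
Rod cross-section A_rod = π/4 × (29.5 mm)² = 683.5 mm^2
v = Q_pump / A_rod

v ≈ 0.305 m/s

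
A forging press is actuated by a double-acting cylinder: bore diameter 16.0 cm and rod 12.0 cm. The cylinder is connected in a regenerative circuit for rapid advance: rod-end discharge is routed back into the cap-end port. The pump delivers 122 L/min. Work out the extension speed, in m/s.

v ≈ 0.180 m/s

In regeneration the rod-end outflow joins the pump flow into the cap end, so the net volume the pump must supply per unit advance equals the rod cross-section area.
Rod cross-section A_rod = π/4 × (12.0 cm)² = 113.1 cm^2
v = Q_pump / A_rod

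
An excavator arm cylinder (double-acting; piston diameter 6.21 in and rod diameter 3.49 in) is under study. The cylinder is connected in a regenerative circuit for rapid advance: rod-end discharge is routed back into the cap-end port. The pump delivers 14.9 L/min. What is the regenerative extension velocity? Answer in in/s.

v ≈ 1.58 in/s

In regeneration the rod-end outflow joins the pump flow into the cap end, so the net volume the pump must supply per unit advance equals the rod cross-section area.
Rod cross-section A_rod = π/4 × (3.49 in)² = 9.566 in^2
v = Q_pump / A_rod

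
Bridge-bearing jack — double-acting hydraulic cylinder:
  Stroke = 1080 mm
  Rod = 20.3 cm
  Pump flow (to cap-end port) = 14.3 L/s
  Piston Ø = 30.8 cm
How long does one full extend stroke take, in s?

t ≈ 5.63 s

Cap-side area A_cap = π/4 × (30.8 cm)² = 745.1 cm^2
Swept volume V = A × L; t = V / Q = A·L / Q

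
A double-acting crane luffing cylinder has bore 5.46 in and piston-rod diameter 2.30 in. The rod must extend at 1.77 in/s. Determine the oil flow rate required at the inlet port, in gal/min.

Q ≈ 10.8 gal/min

Cap-side area A_cap = π/4 × (5.46 in)² = 23.41 in^2
Q = A × v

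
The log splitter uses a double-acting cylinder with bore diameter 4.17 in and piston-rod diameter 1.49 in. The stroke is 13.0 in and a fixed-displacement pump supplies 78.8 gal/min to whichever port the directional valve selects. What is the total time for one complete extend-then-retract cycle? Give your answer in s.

Cap-side area A_cap = π/4 × (4.17 in)² = 13.66 in^2
Rod-side annular area A_ann = π/4 × (4.17² − 1.49²) = 11.91 in^2
t_ext = A_cap·L/Q = 0.5852 s
t_ret = A_ann·L/Q = 0.5105 s
t_cycle = t_ext + t_ret

t ≈ 1.10 s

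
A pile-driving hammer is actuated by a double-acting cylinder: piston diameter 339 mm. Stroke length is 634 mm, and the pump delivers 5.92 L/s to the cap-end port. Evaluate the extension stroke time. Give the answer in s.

t ≈ 9.67 s

Cap-side area A_cap = π/4 × (339 mm)² = 90260 mm^2
Swept volume V = A × L; t = V / Q = A·L / Q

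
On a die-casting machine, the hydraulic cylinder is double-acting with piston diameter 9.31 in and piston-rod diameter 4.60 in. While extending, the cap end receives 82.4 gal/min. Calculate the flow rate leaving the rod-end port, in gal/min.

Q_out ≈ 62.3 gal/min

Cap-side area A_cap = π/4 × (9.31 in)² = 68.08 in^2
Rod-side annular area A_ann = π/4 × (9.31² − 4.60²) = 51.46 in^2
Piston speed v = Q_in/A_cap; rod-end outflow Q_out = v × A_ann = Q_in × A_ann/A_cap.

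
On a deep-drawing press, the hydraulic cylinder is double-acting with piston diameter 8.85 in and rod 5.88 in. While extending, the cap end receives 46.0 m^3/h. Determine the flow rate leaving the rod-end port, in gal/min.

Cap-side area A_cap = π/4 × (8.85 in)² = 61.51 in^2
Rod-side annular area A_ann = π/4 × (8.85² − 5.88²) = 34.36 in^2
Piston speed v = Q_in/A_cap; rod-end outflow Q_out = v × A_ann = Q_in × A_ann/A_cap.

Q_out ≈ 113 gal/min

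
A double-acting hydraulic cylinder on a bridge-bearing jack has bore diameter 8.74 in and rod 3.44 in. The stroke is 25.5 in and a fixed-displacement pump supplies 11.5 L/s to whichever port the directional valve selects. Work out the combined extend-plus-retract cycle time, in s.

t ≈ 4.02 s

Cap-side area A_cap = π/4 × (8.74 in)² = 59.99 in^2
Rod-side annular area A_ann = π/4 × (8.74² − 3.44²) = 50.70 in^2
t_ext = A_cap·L/Q = 2.180 s
t_ret = A_ann·L/Q = 1.842 s
t_cycle = t_ext + t_ret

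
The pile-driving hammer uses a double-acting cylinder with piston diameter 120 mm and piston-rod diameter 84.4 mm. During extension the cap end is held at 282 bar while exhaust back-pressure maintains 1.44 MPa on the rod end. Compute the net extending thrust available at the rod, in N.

Cap-side area A_cap = π/4 × (120 mm)² = 11310 mm^2
Rod-side annular area A_ann = π/4 × (120² − 84.4²) = 5715 mm^2
Net thrust = P_cap·A_cap − P_rod·A_ann = 3.189e5 N − 8230 N

F ≈ 3.11e5 N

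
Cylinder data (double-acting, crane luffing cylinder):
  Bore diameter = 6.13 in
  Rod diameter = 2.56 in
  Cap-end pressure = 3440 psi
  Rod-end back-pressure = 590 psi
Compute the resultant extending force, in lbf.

F ≈ 87100 lbf

Cap-side area A_cap = π/4 × (6.13 in)² = 29.51 in^2
Rod-side annular area A_ann = π/4 × (6.13² − 2.56²) = 24.37 in^2
Net thrust = P_cap·A_cap − P_rod·A_ann = 1.015e5 lbf − 14380 lbf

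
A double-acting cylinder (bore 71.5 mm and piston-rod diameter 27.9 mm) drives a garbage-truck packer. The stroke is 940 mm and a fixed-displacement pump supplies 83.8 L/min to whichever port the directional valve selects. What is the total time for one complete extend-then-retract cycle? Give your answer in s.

Cap-side area A_cap = π/4 × (71.5 mm)² = 4015 mm^2
Rod-side annular area A_ann = π/4 × (71.5² − 27.9²) = 3404 mm^2
t_ext = A_cap·L/Q = 2.702 s
t_ret = A_ann·L/Q = 2.291 s
t_cycle = t_ext + t_ret

t ≈ 4.99 s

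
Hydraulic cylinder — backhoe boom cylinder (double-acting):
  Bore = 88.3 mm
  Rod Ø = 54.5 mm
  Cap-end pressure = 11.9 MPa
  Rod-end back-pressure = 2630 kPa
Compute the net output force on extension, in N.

Cap-side area A_cap = π/4 × (88.3 mm)² = 6124 mm^2
Rod-side annular area A_ann = π/4 × (88.3² − 54.5²) = 3791 mm^2
Net thrust = P_cap·A_cap − P_rod·A_ann = 72870 N − 9970 N

F ≈ 62900 N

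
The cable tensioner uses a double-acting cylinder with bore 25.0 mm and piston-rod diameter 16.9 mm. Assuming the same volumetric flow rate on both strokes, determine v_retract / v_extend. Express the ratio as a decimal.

v_ret/v_ext ≈ 1.84

Cap-side area A_cap = π/4 × (25.0 mm)² = 490.9 mm^2
Rod-side annular area A_ann = π/4 × (25.0² − 16.9²) = 266.6 mm^2
For equal Q, v ∝ 1/A, so v_ret/v_ext = A_cap/A_ann.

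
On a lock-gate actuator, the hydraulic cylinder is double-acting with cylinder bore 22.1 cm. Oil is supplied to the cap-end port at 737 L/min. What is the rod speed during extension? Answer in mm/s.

Cap-side area A_cap = π/4 × (22.1 cm)² = 383.6 cm^2
v = Q / A

v ≈ 320 mm/s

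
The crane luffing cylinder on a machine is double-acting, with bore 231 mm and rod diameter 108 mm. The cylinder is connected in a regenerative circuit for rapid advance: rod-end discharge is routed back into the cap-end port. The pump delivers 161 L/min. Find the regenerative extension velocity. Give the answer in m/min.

v ≈ 17.6 m/min

In regeneration the rod-end outflow joins the pump flow into the cap end, so the net volume the pump must supply per unit advance equals the rod cross-section area.
Rod cross-section A_rod = π/4 × (108 mm)² = 9161 mm^2
v = Q_pump / A_rod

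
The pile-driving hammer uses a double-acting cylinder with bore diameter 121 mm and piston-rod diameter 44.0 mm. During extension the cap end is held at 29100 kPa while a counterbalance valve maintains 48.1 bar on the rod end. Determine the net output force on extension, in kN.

F ≈ 287 kN

Cap-side area A_cap = π/4 × (121 mm)² = 11500 mm^2
Rod-side annular area A_ann = π/4 × (121² − 44.0²) = 9978 mm^2
Net thrust = P_cap·A_cap − P_rod·A_ann = 334.6 kN − 48.00 kN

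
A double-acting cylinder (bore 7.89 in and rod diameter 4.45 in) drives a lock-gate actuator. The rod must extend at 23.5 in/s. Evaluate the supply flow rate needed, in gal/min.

Cap-side area A_cap = π/4 × (7.89 in)² = 48.89 in^2
Q = A × v

Q ≈ 298 gal/min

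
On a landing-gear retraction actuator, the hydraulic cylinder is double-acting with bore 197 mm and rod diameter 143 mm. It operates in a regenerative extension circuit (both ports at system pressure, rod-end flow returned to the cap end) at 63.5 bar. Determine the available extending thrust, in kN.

F ≈ 102 kN

With equal pressure on both faces, forces on the annular region cancel; the net push is pressure × rod cross-section.
Rod cross-section A_rod = π/4 × (143 mm)² = 16060 mm^2
F = P × A_rod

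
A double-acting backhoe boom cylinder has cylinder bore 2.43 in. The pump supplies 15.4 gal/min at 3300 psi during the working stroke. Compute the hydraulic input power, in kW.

Hydraulic power = P × Q

W ≈ 22.1 kW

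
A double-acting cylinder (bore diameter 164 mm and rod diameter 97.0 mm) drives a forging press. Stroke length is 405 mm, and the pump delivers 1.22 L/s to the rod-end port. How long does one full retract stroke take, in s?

Rod-side annular area A_ann = π/4 × (164² − 97.0²) = 13730 mm^2
Swept volume V = A × L; t = V / Q = A·L / Q

t ≈ 4.56 s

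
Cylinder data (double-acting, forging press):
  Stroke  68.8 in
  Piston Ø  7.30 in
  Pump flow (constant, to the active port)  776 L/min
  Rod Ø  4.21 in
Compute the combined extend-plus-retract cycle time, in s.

t ≈ 6.08 s

Cap-side area A_cap = π/4 × (7.30 in)² = 41.85 in^2
Rod-side annular area A_ann = π/4 × (7.30² − 4.21²) = 27.93 in^2
t_ext = A_cap·L/Q = 3.649 s
t_ret = A_ann·L/Q = 2.435 s
t_cycle = t_ext + t_ret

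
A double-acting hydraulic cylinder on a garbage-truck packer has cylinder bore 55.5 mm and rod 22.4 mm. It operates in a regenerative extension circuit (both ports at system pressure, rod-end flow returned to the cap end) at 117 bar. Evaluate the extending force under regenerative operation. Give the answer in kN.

F ≈ 4.61 kN

With equal pressure on both faces, forces on the annular region cancel; the net push is pressure × rod cross-section.
Rod cross-section A_rod = π/4 × (22.4 mm)² = 394.1 mm^2
F = P × A_rod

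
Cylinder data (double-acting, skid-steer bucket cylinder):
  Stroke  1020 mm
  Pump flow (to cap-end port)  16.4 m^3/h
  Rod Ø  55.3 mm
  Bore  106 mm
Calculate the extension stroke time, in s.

Cap-side area A_cap = π/4 × (106 mm)² = 8825 mm^2
Swept volume V = A × L; t = V / Q = A·L / Q

t ≈ 1.98 s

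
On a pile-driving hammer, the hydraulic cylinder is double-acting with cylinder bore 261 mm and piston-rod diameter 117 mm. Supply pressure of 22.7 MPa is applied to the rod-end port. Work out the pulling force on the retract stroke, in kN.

F ≈ 970 kN

Rod-side annular area A_ann = π/4 × (261² − 117²) = 42750 mm^2
On retraction the pressure acts on the annular area (bore minus rod).
F = P × A_ann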